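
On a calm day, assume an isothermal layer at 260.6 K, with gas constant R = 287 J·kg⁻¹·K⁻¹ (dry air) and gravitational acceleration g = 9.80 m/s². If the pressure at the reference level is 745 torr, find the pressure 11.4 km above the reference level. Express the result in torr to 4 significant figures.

Scale height: H = RT/g = 287 × 260.6 / 9.80 = 7631.9 m.
Barometric formula: P = P₀ exp(−z/H).
z/H = 11400/7631.9 = 1.4937; exp(−1.4937) = 0.22454.
P = 745 × 0.22454 = 167.28 torr.

P ≈ 167.3 torr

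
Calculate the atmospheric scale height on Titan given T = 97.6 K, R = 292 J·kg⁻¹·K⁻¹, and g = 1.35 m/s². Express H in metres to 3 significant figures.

H ≈ 21100 m

The scale height of an isothermal atmosphere is H = RT/g.
H = 292 × 97.6 / 1.35 = 28499/1.35 = 21110 m.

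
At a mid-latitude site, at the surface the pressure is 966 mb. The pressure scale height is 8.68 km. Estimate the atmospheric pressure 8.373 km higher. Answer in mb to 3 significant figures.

P ≈ 368 mb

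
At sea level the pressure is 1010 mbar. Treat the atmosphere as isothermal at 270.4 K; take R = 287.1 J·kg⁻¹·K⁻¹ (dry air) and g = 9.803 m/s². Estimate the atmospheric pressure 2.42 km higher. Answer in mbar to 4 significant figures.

Scale height: H = RT/g = 287.1 × 270.4 / 9.803 = 7919.2 m.
Barometric formula: P = P₀ exp(−z/H).
z/H = 2420.0/7919.2 = 0.30559; exp(−0.30559) = 0.73669.
P = 1010 × 0.73669 = 744.06 mbar.

P ≈ 744.1 mbar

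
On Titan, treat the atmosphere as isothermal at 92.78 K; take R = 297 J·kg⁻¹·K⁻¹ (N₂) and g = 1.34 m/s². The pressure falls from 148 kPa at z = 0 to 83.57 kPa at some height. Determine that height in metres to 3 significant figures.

z ≈ 11800 m

Scale height: H = RT/g = 297 × 92.78 / 1.34 = 20564 m.
Invert the barometric formula: z = H ln(P₀/P).
P₀/P = 148/83.57 = 1.7710; ln(1.7710) = 0.57154.
z = 20564 × 0.57154 = 11753 m.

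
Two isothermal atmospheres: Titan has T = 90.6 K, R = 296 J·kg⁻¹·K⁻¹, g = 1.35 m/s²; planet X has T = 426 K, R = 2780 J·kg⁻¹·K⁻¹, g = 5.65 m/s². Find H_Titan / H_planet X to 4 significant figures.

H = RT/g for each body.
H_Titan = 296 × 90.6 / 1.35 = 19865 m.
H_planet X = 2780 × 426 / 5.65 = 209610 m.
H_Titan/H_planet X = 19865/209610 = 0.094771.

H_Titan/H_planet X ≈ 0.09477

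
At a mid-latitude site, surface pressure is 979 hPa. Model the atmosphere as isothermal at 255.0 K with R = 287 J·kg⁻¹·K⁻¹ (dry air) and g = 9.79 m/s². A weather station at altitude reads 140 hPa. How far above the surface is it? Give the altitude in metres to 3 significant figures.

Scale height: H = RT/g = 287 × 255.0 / 9.79 = 7475.5 m.
Invert the barometric formula: z = H ln(P₀/P).
P₀/P = 979/140 = 6.9929; ln(6.9929) = 1.9449.
z = 7475.5 × 1.9449 = 14539 m.

z ≈ 14500 m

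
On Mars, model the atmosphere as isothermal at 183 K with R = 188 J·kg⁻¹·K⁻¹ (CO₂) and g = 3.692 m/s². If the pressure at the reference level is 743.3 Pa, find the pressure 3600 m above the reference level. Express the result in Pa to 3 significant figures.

P ≈ 505 Pa

Scale height: H = RT/g = 188 × 183 / 3.692 = 9318.5 m.
Barometric formula: P = P₀ exp(−z/H).
z/H = 3600.0/9318.5 = 0.38633; exp(−0.38633) = 0.67955.
P = 743.3 × 0.67955 = 505.11 Pa.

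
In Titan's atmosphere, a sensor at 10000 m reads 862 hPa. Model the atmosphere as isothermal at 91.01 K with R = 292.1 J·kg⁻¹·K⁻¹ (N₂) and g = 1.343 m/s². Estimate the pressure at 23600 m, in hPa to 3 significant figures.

Scale height: H = RT/g = 292.1 × 91.01 / 1.343 = 19795 m.
Between two levels, P₂ = P₁ exp(−Δz/H) with Δz = z₂ − z₁.
Δz = 23600 − 10000 = 13600 m; Δz/H = 13600/19795 = 0.68704.
P₂ = 862 × exp(−0.68704) = 862 × 0.50306 = 433.64 hPa.

P ≈ 434 hPa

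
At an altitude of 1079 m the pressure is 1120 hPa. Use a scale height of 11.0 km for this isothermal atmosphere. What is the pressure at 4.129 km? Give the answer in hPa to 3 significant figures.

P ≈ 849 hPa

Between two levels, P₂ = P₁ exp(−Δz/H) with Δz = z₂ − z₁.
Δz = 4129.0 − 1079.0 = 3050.0 m; Δz/H = 3050.0/11000 = 0.27727.
P₂ = 1120 × exp(−0.27727) = 1120 × 0.75785 = 848.79 hPa.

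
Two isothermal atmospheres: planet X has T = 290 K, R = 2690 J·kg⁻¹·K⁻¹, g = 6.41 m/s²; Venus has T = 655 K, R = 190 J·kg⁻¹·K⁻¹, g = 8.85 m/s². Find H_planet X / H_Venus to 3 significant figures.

H_planet X/H_Venus ≈ 8.65

H = RT/g for each body.
H_planet X = 2690 × 290 / 6.41 = 121700 m.
H_Venus = 190 × 655 / 8.85 = 14062 m.
H_planet X/H_Venus = 121700/14062 = 8.6545.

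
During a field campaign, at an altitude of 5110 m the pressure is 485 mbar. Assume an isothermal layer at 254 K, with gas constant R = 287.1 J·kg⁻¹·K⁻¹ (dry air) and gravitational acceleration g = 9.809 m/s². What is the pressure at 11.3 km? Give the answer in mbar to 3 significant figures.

Scale height: H = RT/g = 287.1 × 254 / 9.809 = 7434.3 m.
Between two levels, P₂ = P₁ exp(−Δz/H) with Δz = z₂ − z₁.
Δz = 11300 − 5110.0 = 6190.0 m; Δz/H = 6190.0/7434.3 = 0.83263.
P₂ = 485 × exp(−0.83263) = 485 × 0.43490 = 210.93 mbar.

P ≈ 211 mbar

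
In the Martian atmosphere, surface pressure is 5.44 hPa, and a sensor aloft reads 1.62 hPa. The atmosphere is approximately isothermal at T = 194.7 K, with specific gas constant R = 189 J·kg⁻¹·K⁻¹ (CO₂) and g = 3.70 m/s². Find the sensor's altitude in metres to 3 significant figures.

z ≈ 12000 m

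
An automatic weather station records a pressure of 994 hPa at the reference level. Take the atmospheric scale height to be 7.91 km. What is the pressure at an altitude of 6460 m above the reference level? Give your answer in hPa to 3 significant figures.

Barometric formula: P = P₀ exp(−z/H).
z/H = 6460.0/7910.0 = 0.81669; exp(−0.81669) = 0.44189.
P = 994 × 0.44189 = 439.24 hPa.

P ≈ 439 hPa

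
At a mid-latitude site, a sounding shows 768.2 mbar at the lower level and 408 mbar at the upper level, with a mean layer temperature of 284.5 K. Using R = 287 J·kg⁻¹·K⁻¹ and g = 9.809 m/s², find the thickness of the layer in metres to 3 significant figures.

Hypsometric equation: Δz = (R T̄/g) ln(P₁/P₂).
R T̄/g = 287 × 284.5 / 9.809 = 8324.1 m.
ln(768.2/408) = ln(1.8828) = 0.63276.
Δz = 8324.1 × 0.63276 = 5267.2 m.

Δz ≈ 5270 m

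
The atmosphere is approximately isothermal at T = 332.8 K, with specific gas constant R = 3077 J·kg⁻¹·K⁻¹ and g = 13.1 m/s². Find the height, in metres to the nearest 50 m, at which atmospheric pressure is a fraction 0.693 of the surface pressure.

z ≈ 28650 m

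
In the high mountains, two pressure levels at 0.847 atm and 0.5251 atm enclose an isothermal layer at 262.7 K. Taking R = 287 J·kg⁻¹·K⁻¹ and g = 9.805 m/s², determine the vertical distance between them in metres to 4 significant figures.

Hypsometric equation: Δz = (R T̄/g) ln(P₁/P₂).
R T̄/g = 287 × 262.7 / 9.805 = 7689.4 m.
ln(0.847/0.5251) = ln(1.6130) = 0.47810.
Δz = 7689.4 × 0.47810 = 3676.3 m.

Δz ≈ 3676 m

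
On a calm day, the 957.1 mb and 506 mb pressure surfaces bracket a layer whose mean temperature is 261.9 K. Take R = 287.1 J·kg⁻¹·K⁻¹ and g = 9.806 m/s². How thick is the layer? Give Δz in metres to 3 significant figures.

Hypsometric equation: Δz = (R T̄/g) ln(P₁/P₂).
R T̄/g = 287.1 × 261.9 / 9.806 = 7667.9 m.
ln(957.1/506) = ln(1.8915) = 0.63737.
Δz = 7667.9 × 0.63737 = 4887.3 m.

Δz ≈ 4890 m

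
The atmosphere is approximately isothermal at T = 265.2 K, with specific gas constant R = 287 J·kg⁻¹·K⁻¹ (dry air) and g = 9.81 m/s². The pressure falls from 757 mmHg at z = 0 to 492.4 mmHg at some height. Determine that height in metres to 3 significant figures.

z ≈ 3340 m

Scale height: H = RT/g = 287 × 265.2 / 9.81 = 7758.7 m.
Invert the barometric formula: z = H ln(P₀/P).
P₀/P = 757/492.4 = 1.5374; ln(1.5374) = 0.43009.
z = 7758.7 × 0.43009 = 3336.9 m.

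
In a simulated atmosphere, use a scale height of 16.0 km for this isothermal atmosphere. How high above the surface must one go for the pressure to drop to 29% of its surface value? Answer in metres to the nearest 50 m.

Set P/P₀ = exp(−z/H) = 0.29, so z = −H ln(0.29).
−ln(0.29) = 1.2379; z = 16000 × 1.2379 = 19806 m.

z ≈ 19800 m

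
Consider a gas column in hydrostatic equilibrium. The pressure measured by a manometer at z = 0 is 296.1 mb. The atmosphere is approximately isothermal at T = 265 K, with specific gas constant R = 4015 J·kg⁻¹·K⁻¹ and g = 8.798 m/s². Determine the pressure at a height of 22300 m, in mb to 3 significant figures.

P ≈ 246 mb

Scale height: H = RT/g = 4015 × 265 / 8.798 = 120930 m.
Barometric formula: P = P₀ exp(−z/H).
z/H = 22300/120930 = 0.18440; exp(−0.18440) = 0.83160.
P = 296.1 × 0.83160 = 246.24 mb.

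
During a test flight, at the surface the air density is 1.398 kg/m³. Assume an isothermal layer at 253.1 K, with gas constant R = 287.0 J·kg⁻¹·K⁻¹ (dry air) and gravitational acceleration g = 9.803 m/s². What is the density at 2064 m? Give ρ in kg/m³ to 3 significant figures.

ρ ≈ 1.06 kg/m³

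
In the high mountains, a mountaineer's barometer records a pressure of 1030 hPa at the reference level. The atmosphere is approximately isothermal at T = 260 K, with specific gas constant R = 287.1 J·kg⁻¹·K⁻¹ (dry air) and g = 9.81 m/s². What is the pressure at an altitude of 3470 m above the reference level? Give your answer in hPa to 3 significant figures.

Scale height: H = RT/g = 287.1 × 260 / 9.81 = 7609.2 m.
Barometric formula: P = P₀ exp(−z/H).
z/H = 3470.0/7609.2 = 0.45603; exp(−0.45603) = 0.63379.
P = 1030 × 0.63379 = 652.80 hPa.

P ≈ 653 hPa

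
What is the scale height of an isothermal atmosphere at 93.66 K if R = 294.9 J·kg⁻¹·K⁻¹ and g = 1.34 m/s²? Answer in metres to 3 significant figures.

The scale height of an isothermal atmosphere is H = RT/g.
H = 294.9 × 93.66 / 1.34 = 27620/1.34 = 20612 m.

H ≈ 20600 m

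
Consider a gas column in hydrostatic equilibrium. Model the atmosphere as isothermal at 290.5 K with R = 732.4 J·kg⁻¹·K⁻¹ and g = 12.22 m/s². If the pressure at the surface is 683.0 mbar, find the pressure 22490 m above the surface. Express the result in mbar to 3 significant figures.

Scale height: H = RT/g = 732.4 × 290.5 / 12.22 = 17411 m.
Barometric formula: P = P₀ exp(−z/H).
z/H = 22490/17411 = 1.2917; exp(−1.2917) = 0.27480.
P = 683.0 × 0.27480 = 187.69 mbar.

P ≈ 188 mbar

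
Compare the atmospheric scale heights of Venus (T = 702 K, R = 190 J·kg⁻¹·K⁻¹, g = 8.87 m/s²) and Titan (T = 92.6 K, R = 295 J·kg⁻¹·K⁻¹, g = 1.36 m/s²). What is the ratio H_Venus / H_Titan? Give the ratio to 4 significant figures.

H_Venus/H_Titan ≈ 0.7486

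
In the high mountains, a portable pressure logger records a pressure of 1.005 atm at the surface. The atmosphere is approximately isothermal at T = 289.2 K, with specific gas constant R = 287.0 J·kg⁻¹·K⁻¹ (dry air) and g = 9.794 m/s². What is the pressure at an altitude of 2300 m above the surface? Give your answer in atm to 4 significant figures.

P ≈ 0.7661 atm

Scale height: H = RT/g = 287.0 × 289.2 / 9.794 = 8474.6 m.
Barometric formula: P = P₀ exp(−z/H).
z/H = 2300.0/8474.6 = 0.27140; exp(−0.27140) = 0.76231.
P = 1.005 × 0.76231 = 0.76612 atm.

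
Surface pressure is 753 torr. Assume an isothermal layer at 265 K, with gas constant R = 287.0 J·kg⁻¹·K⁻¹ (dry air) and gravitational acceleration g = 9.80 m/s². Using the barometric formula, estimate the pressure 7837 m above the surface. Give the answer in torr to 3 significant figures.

P ≈ 274 torr

Scale height: H = RT/g = 287.0 × 265 / 9.80 = 7760.7 m.
Barometric formula: P = P₀ exp(−z/H).
z/H = 7837.0/7760.7 = 1.0098; exp(−1.0098) = 0.36429.
P = 753 × 0.36429 = 274.31 torr.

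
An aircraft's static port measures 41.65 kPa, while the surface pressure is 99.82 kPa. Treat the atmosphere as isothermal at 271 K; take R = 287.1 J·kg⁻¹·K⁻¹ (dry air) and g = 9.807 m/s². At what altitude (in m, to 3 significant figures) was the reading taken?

Scale height: H = RT/g = 287.1 × 271 / 9.807 = 7933.5 m.
Invert the barometric formula: z = H ln(P₀/P).
P₀/P = 99.82/41.65 = 2.3966; ln(2.3966) = 0.87405.
z = 7933.5 × 0.87405 = 6934.3 m.

z ≈ 6930 m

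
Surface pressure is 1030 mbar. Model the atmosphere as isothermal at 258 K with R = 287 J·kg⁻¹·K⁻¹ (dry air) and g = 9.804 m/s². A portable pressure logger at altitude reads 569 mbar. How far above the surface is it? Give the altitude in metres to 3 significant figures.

Scale height: H = RT/g = 287 × 258 / 9.804 = 7552.6 m.
Invert the barometric formula: z = H ln(P₀/P).
P₀/P = 1030/569 = 1.8102; ln(1.8102) = 0.59344.
z = 7552.6 × 0.59344 = 4482.0 m.

z ≈ 4480 m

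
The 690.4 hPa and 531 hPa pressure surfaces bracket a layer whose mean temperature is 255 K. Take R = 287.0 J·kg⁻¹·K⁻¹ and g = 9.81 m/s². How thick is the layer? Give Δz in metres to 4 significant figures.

Δz ≈ 1958 m

Hypsometric equation: Δz = (R T̄/g) ln(P₁/P₂).
R T̄/g = 287.0 × 255 / 9.81 = 7460.2 m.
ln(690.4/531) = ln(1.3002) = 0.26252.
Δz = 7460.2 × 0.26252 = 1958.5 m.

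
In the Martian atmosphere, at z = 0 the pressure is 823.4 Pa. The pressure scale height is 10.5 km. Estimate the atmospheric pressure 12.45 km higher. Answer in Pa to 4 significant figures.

Barometric formula: P = P₀ exp(−z/H).
z/H = 12450/10500 = 1.1857; exp(−1.1857) = 0.30553.
P = 823.4 × 0.30553 = 251.57 Pa.

P ≈ 251.6 Pa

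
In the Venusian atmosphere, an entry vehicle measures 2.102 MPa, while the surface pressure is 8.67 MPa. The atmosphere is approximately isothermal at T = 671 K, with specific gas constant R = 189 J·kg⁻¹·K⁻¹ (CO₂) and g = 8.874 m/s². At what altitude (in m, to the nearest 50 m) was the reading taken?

Scale height: H = RT/g = 189 × 671 / 8.874 = 14291 m.
Invert the barometric formula: z = H ln(P₀/P).
P₀/P = 8.67/2.102 = 4.1246; ln(4.1246) = 1.4170.
z = 14291 × 1.4170 = 20250 m.

z ≈ 20250 m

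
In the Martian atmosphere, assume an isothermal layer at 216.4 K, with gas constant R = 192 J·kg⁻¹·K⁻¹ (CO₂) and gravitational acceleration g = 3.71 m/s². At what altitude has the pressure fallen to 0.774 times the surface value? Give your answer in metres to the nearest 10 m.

z ≈ 2870 m

Scale height: H = RT/g = 192 × 216.4 / 3.71 = 11199 m.
Set P/P₀ = exp(−z/H) = 0.774, so z = −H ln(0.774).
−ln(0.774) = 0.25618; z = 11199 × 0.25618 = 2869.0 m.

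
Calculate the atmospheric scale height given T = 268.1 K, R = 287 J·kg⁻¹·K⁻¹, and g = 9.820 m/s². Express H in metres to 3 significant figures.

The scale height of an isothermal atmosphere is H = RT/g.
H = 287 × 268.1 / 9.820 = 76945/9.820 = 7835.5 m.

H ≈ 7840 m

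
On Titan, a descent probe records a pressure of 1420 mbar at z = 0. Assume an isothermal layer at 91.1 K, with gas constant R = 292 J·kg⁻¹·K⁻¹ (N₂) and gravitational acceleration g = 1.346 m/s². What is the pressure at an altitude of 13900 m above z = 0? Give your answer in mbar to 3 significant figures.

Scale height: H = RT/g = 292 × 91.1 / 1.346 = 19763 m.
Barometric formula: P = P₀ exp(−z/H).
z/H = 13900/19763 = 0.70333; exp(−0.70333) = 0.49493.
P = 1420 × 0.49493 = 702.80 mbar.

P ≈ 703 mbar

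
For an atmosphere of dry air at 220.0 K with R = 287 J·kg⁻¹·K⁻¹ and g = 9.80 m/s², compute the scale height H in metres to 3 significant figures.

The scale height of an isothermal atmosphere is H = RT/g.
H = 287 × 220.0 / 9.80 = 63140/9.80 = 6442.9 m.

H ≈ 6440 m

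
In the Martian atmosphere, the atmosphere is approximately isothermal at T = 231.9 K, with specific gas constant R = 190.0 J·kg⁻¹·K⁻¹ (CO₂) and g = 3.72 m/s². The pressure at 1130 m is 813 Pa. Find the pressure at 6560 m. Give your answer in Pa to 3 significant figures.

Scale height: H = RT/g = 190.0 × 231.9 / 3.72 = 11844 m.
Between two levels, P₂ = P₁ exp(−Δz/H) with Δz = z₂ − z₁.
Δz = 6560.0 − 1130.0 = 5430.0 m; Δz/H = 5430.0/11844 = 0.45846.
P₂ = 813 × exp(−0.45846) = 813 × 0.63226 = 514.03 Pa.

P ≈ 514 Pa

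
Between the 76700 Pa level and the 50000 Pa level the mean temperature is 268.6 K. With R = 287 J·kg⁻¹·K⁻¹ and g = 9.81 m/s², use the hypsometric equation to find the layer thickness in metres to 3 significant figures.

Δz ≈ 3360 m

Hypsometric equation: Δz = (R T̄/g) ln(P₁/P₂).
R T̄/g = 287 × 268.6 / 9.81 = 7858.1 m.
ln(76700/50000) = ln(1.5340) = 0.42788.
Δz = 7858.1 × 0.42788 = 3362.3 m.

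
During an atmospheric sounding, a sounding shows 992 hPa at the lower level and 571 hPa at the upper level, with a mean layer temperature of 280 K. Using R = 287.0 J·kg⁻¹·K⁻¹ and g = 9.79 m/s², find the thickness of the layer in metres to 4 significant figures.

Hypsometric equation: Δz = (R T̄/g) ln(P₁/P₂).
R T̄/g = 287.0 × 280 / 9.79 = 8208.4 m.
ln(992/571) = ln(1.7373) = 0.55233.
Δz = 8208.4 × 0.55233 = 4533.7 m.

Δz ≈ 4534 m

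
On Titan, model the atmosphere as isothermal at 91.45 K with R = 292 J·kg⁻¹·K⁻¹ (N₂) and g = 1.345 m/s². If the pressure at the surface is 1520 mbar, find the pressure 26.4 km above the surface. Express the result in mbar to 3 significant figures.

P ≈ 402 mbar

Scale height: H = RT/g = 292 × 91.45 / 1.345 = 19854 m.
Barometric formula: P = P₀ exp(−z/H).
z/H = 26400/19854 = 1.3297; exp(−1.3297) = 0.26456.
P = 1520 × 0.26456 = 402.13 mbar.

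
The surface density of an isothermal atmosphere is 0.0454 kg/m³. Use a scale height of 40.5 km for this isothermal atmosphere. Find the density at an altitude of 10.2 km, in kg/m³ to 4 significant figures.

ρ ≈ 0.03529 kg/m³

In an isothermal atmosphere, density decays like pressure: ρ = ρ₀ exp(−z/H).
z/H = 10200/40500 = 0.25185; exp(−0.25185) = 0.77736.
ρ = 0.0454 × 0.77736 = 0.035292 kg/m³.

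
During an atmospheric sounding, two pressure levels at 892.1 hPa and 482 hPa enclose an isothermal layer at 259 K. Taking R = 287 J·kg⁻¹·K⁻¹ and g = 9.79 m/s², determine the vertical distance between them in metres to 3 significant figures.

Δz ≈ 4670 m

Hypsometric equation: Δz = (R T̄/g) ln(P₁/P₂).
R T̄/g = 287 × 259 / 9.79 = 7592.7 m.
ln(892.1/482) = ln(1.8508) = 0.61562.
Δz = 7592.7 × 0.61562 = 4674.2 m.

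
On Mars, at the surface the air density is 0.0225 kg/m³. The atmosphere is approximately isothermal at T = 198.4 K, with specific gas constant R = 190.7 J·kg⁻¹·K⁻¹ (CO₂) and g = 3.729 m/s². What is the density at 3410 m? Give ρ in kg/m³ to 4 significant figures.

ρ ≈ 0.01608 kg/m³

Scale height: H = RT/g = 190.7 × 198.4 / 3.729 = 10146 m.
In an isothermal atmosphere, density decays like pressure: ρ = ρ₀ exp(−z/H).
z/H = 3410.0/10146 = 0.33609; exp(−0.33609) = 0.71456.
ρ = 0.0225 × 0.71456 = 0.016078 kg/m³.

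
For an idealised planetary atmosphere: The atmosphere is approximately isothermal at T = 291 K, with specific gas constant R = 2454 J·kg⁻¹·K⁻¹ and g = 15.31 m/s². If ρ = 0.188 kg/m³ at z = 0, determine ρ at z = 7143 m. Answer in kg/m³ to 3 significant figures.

ρ ≈ 0.161 kg/m³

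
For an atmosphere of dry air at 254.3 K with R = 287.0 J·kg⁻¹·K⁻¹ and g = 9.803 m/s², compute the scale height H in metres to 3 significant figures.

The scale height of an isothermal atmosphere is H = RT/g.
H = 287.0 × 254.3 / 9.803 = 72984/9.803 = 7445.1 m.

H ≈ 7450 m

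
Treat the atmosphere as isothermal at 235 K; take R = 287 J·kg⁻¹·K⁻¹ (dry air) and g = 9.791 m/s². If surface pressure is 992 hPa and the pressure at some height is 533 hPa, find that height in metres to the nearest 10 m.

z ≈ 4280 m

Scale height: H = RT/g = 287 × 235 / 9.791 = 6888.5 m.
Invert the barometric formula: z = H ln(P₀/P).
P₀/P = 992/533 = 1.8612; ln(1.8612) = 0.62122.
z = 6888.5 × 0.62122 = 4279.3 m.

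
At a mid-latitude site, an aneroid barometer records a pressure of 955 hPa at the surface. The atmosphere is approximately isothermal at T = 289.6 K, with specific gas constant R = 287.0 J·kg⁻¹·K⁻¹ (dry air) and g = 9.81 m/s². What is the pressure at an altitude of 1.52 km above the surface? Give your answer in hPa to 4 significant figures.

P ≈ 798.2 hPa

Scale height: H = RT/g = 287.0 × 289.6 / 9.81 = 8472.5 m.
Barometric formula: P = P₀ exp(−z/H).
z/H = 1520.0/8472.5 = 0.17940; exp(−0.17940) = 0.83577.
P = 955 × 0.83577 = 798.16 hPa.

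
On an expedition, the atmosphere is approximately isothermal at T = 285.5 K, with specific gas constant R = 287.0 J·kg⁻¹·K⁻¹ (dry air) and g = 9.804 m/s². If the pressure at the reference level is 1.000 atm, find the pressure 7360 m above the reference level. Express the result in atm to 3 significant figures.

P ≈ 0.415 atm

Scale height: H = RT/g = 287.0 × 285.5 / 9.804 = 8357.7 m.
Barometric formula: P = P₀ exp(−z/H).
z/H = 7360.0/8357.7 = 0.88063; exp(−0.88063) = 0.41452.
P = 1.000 × 0.41452 = 0.41452 atm.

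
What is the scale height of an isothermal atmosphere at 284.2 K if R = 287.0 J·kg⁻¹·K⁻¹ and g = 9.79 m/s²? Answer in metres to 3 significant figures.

H ≈ 8330 m

The scale height of an isothermal atmosphere is H = RT/g.
H = 287.0 × 284.2 / 9.79 = 81565/9.79 = 8331.5 m.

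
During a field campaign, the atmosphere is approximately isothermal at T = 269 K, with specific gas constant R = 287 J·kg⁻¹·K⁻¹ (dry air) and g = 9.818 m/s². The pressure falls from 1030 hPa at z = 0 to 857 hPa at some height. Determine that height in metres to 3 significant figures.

Scale height: H = RT/g = 287 × 269 / 9.818 = 7863.4 m.
Invert the barometric formula: z = H ln(P₀/P).
P₀/P = 1030/857 = 1.2019; ln(1.2019) = 0.18390.
z = 7863.4 × 0.18390 = 1446.1 m.

z ≈ 1450 m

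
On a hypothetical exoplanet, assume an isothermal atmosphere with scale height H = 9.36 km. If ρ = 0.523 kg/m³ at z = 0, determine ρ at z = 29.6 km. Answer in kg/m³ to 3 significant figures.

ρ ≈ 0.0221 kg/m³

In an isothermal atmosphere, density decays like pressure: ρ = ρ₀ exp(−z/H).
z/H = 29600/9360.0 = 3.1624; exp(−3.1624) = 0.042324.
ρ = 0.523 × 0.042324 = 0.022135 kg/m³.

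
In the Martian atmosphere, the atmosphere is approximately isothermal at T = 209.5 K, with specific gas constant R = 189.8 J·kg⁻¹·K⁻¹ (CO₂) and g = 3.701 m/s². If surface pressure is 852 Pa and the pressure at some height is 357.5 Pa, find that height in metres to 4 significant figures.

Scale height: H = RT/g = 189.8 × 209.5 / 3.701 = 10744 m.
Invert the barometric formula: z = H ln(P₀/P).
P₀/P = 852/357.5 = 2.3832; ln(2.3832) = 0.86844.
z = 10744 × 0.86844 = 9330.5 m.

z ≈ 9331 m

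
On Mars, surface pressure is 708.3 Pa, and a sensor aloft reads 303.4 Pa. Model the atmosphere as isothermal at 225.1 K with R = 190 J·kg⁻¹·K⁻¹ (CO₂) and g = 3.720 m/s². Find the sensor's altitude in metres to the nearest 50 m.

z ≈ 9750 m

Scale height: H = RT/g = 190 × 225.1 / 3.720 = 11497 m.
Invert the barometric formula: z = H ln(P₀/P).
P₀/P = 708.3/303.4 = 2.3345; ln(2.3345) = 0.84780.
z = 11497 × 0.84780 = 9747.2 m.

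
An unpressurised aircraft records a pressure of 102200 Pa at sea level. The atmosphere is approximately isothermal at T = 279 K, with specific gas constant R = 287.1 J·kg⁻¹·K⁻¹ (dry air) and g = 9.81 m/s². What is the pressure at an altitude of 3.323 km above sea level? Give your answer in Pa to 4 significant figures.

Scale height: H = RT/g = 287.1 × 279 / 9.81 = 8165.2 m.
Barometric formula: P = P₀ exp(−z/H).
z/H = 3323.0/8165.2 = 0.40697; exp(−0.40697) = 0.66566.
P = 102200 × 0.66566 = 68030 Pa.

P ≈ 68030 Pa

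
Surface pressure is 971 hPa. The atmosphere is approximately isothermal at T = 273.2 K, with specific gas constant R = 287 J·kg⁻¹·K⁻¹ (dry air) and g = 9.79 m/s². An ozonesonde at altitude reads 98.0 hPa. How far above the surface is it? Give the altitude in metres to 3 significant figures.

Scale height: H = RT/g = 287 × 273.2 / 9.79 = 8009.0 m.
Invert the barometric formula: z = H ln(P₀/P).
P₀/P = 971/98.0 = 9.9082; ln(9.9082) = 2.2934.
z = 8009.0 × 2.2934 = 18368 m.

z ≈ 18400 m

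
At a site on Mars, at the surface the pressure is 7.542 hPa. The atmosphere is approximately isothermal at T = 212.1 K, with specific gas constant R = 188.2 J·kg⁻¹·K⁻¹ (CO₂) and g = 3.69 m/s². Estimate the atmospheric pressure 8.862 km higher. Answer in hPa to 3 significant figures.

P ≈ 3.32 hPa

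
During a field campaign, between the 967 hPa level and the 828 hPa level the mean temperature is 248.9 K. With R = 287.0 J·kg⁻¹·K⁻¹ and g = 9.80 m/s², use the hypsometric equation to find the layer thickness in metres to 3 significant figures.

Hypsometric equation: Δz = (R T̄/g) ln(P₁/P₂).
R T̄/g = 287.0 × 248.9 / 9.80 = 7289.2 m.
ln(967/828) = ln(1.1679) = 0.15521.
Δz = 7289.2 × 0.15521 = 1131.4 m.

Δz ≈ 1130 m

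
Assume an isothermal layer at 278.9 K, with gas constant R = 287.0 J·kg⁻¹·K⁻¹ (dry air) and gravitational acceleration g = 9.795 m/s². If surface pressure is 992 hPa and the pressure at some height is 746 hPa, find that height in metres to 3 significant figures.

z ≈ 2330 m

Scale height: H = RT/g = 287.0 × 278.9 / 9.795 = 8172.0 m.
Invert the barometric formula: z = H ln(P₀/P).
P₀/P = 992/746 = 1.3298; ln(1.3298) = 0.28503.
z = 8172.0 × 0.28503 = 2329.3 m.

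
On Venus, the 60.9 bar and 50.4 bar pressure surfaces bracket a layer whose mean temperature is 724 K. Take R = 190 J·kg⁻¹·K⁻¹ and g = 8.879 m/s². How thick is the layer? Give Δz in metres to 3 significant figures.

Δz ≈ 2930 m

Hypsometric equation: Δz = (R T̄/g) ln(P₁/P₂).
R T̄/g = 190 × 724 / 8.879 = 15493 m.
ln(60.9/50.4) = ln(1.2083) = 0.18921.
Δz = 15493 × 0.18921 = 2931.4 m.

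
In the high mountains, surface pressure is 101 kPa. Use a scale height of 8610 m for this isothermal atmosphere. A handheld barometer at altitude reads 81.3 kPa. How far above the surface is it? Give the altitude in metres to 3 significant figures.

z ≈ 1870 m

Invert the barometric formula: z = H ln(P₀/P).
P₀/P = 101/81.3 = 1.2423; ln(1.2423) = 0.21696.
z = 8610.0 × 0.21696 = 1868.0 m.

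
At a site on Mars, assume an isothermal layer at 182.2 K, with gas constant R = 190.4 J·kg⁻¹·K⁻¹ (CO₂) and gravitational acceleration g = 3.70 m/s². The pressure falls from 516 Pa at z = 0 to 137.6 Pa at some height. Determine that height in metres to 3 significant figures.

Scale height: H = RT/g = 190.4 × 182.2 / 3.70 = 9375.9 m.
Invert the barometric formula: z = H ln(P₀/P).
P₀/P = 516/137.6 = 3.7500; ln(3.7500) = 1.3218.
z = 9375.9 × 1.3218 = 12393 m.

z ≈ 12400 m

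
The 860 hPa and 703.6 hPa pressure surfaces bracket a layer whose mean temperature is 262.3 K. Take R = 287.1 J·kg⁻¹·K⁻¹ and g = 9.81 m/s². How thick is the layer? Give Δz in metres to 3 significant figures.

Δz ≈ 1540 m

Hypsometric equation: Δz = (R T̄/g) ln(P₁/P₂).
R T̄/g = 287.1 × 262.3 / 9.81 = 7676.5 m.
ln(860/703.6) = ln(1.2223) = 0.20073.
Δz = 7676.5 × 0.20073 = 1540.9 m.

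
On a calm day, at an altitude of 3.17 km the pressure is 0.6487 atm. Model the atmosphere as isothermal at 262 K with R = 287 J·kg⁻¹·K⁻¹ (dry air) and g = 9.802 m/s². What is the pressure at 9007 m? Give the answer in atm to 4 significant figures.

Scale height: H = RT/g = 287 × 262 / 9.802 = 7671.3 m.
Between two levels, P₂ = P₁ exp(−Δz/H) with Δz = z₂ − z₁.
Δz = 9007.0 − 3170.0 = 5837.0 m; Δz/H = 5837.0/7671.3 = 0.76089.
P₂ = 0.6487 × exp(−0.76089) = 0.6487 × 0.46725 = 0.30311 atm.

P ≈ 0.3031 atm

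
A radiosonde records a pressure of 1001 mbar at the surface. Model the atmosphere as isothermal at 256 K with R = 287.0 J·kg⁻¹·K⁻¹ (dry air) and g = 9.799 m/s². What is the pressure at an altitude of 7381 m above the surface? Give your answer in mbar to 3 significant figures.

P ≈ 374 mbar

Scale height: H = RT/g = 287.0 × 256 / 9.799 = 7497.9 m.
Barometric formula: P = P₀ exp(−z/H).
z/H = 7381.0/7497.9 = 0.98441; exp(−0.98441) = 0.37366.
P = 1001 × 0.37366 = 374.03 mbar.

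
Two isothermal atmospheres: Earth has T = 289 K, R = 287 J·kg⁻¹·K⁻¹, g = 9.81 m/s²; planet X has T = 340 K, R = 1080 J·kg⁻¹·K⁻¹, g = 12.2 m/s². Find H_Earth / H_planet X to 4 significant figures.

H_Earth/H_planet X ≈ 0.2809

H = RT/g for each body.
H_Earth = 287 × 289 / 9.81 = 8454.9 m.
H_planet X = 1080 × 340 / 12.2 = 30098 m.
H_Earth/H_planet X = 8454.9/30098 = 0.28091.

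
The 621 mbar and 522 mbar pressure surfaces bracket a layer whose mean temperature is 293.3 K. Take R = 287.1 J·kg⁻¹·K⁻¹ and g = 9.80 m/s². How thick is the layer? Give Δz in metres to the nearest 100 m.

Δz ≈ 1500 m

Hypsometric equation: Δz = (R T̄/g) ln(P₁/P₂).
R T̄/g = 287.1 × 293.3 / 9.80 = 8592.5 m.
ln(621/522) = ln(1.1897) = 0.17370.
Δz = 8592.5 × 0.17370 = 1492.5 m.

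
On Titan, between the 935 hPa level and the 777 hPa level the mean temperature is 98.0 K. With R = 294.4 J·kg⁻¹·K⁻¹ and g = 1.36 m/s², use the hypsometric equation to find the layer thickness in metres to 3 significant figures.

Δz ≈ 3930 m

Hypsometric equation: Δz = (R T̄/g) ln(P₁/P₂).
R T̄/g = 294.4 × 98.0 / 1.36 = 21214 m.
ln(935/777) = ln(1.2033) = 0.18507.
Δz = 21214 × 0.18507 = 3926.1 m.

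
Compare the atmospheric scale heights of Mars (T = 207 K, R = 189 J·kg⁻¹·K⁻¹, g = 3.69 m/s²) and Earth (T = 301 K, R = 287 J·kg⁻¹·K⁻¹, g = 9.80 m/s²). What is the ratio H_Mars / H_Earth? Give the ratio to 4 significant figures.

H = RT/g for each body.
H_Mars = 189 × 207 / 3.69 = 10602 m.
H_Earth = 287 × 301 / 9.80 = 8815.0 m.
H_Mars/H_Earth = 10602/8815.0 = 1.2027.

H_Mars/H_Earth ≈ 1.203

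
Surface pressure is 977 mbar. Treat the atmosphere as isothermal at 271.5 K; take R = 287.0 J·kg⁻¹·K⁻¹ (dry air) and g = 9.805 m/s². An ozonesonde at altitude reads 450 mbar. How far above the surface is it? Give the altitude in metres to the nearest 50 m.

Scale height: H = RT/g = 287.0 × 271.5 / 9.805 = 7947.0 m.
Invert the barometric formula: z = H ln(P₀/P).
P₀/P = 977/450 = 2.1711; ln(2.1711) = 0.77523.
z = 7947.0 × 0.77523 = 6160.8 m.

z ≈ 6150 m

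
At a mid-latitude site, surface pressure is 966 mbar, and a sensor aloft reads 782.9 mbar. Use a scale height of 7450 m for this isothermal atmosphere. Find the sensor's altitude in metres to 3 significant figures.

z ≈ 1570 m

Invert the barometric formula: z = H ln(P₀/P).
P₀/P = 966/782.9 = 1.2339; ln(1.2339) = 0.21018.
z = 7450.0 × 0.21018 = 1565.8 m.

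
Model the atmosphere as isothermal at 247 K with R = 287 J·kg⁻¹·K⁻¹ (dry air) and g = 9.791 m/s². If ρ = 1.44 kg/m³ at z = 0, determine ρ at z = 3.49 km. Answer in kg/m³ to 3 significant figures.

ρ ≈ 0.889 kg/m³

Scale height: H = RT/g = 287 × 247 / 9.791 = 7240.2 m.
In an isothermal atmosphere, density decays like pressure: ρ = ρ₀ exp(−z/H).
z/H = 3490.0/7240.2 = 0.48203; exp(−0.48203) = 0.61753.
ρ = 1.44 × 0.61753 = 0.88924 kg/m³.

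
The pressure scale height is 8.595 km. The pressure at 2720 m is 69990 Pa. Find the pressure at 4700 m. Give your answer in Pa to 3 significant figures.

Between two levels, P₂ = P₁ exp(−Δz/H) with Δz = z₂ − z₁.
Δz = 4700.0 − 2720.0 = 1980.0 m; Δz/H = 1980.0/8595.0 = 0.23037.
P₂ = 69990 × exp(−0.23037) = 69990 × 0.79424 = 55589 Pa.

P ≈ 55600 Pa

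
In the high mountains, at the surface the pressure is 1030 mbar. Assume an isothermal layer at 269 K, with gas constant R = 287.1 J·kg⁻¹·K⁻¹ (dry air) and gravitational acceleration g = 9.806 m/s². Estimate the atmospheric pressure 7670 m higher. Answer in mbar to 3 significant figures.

P ≈ 389 mbar

Scale height: H = RT/g = 287.1 × 269 / 9.806 = 7875.8 m.
Barometric formula: P = P₀ exp(−z/H).
z/H = 7670.0/7875.8 = 0.97387; exp(−0.97387) = 0.37762.
P = 1030 × 0.37762 = 388.95 mbar.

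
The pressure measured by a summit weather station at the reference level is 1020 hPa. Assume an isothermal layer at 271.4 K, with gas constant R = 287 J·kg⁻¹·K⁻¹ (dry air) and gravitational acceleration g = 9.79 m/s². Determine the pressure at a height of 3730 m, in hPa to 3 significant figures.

P ≈ 638 hPa

Scale height: H = RT/g = 287 × 271.4 / 9.79 = 7956.3 m.
Barometric formula: P = P₀ exp(−z/H).
z/H = 3730.0/7956.3 = 0.46881; exp(−0.46881) = 0.62575.
P = 1020 × 0.62575 = 638.26 hPa.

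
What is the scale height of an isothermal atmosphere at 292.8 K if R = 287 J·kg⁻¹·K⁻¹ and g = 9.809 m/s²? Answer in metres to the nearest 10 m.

The scale height of an isothermal atmosphere is H = RT/g.
H = 287 × 292.8 / 9.809 = 84034/9.809 = 8567.0 m.

H ≈ 8570 m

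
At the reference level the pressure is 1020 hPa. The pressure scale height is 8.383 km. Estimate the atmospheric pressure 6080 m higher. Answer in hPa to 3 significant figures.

Barometric formula: P = P₀ exp(−z/H).
z/H = 6080.0/8383.0 = 0.72528; exp(−0.72528) = 0.48419.
P = 1020 × 0.48419 = 493.87 hPa.

P ≈ 494 hPa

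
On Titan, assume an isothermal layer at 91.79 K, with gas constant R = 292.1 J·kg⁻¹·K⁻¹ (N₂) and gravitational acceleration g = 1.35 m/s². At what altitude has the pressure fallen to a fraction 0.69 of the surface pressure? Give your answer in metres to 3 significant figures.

z ≈ 7370 m

Scale height: H = RT/g = 292.1 × 91.79 / 1.35 = 19861 m.
Set P/P₀ = exp(−z/H) = 0.69, so z = −H ln(0.69).
−ln(0.69) = 0.37106; z = 19861 × 0.37106 = 7369.6 m.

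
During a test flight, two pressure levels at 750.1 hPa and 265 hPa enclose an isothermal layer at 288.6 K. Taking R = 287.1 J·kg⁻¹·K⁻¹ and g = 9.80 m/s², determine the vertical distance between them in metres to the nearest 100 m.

Hypsometric equation: Δz = (R T̄/g) ln(P₁/P₂).
R T̄/g = 287.1 × 288.6 / 9.80 = 8454.8 m.
ln(750.1/265) = ln(2.8306) = 1.0405.
Δz = 8454.8 × 1.0405 = 8797.2 m.

Δz ≈ 8800 m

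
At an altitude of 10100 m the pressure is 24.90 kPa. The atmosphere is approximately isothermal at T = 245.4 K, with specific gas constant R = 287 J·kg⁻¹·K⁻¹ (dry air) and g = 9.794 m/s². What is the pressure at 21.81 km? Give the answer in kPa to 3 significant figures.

P ≈ 4.89 kPa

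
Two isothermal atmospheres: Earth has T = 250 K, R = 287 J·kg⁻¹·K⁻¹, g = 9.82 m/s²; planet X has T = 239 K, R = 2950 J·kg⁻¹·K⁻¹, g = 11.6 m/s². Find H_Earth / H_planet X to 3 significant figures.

H_Earth/H_planet X ≈ 0.120

H = RT/g for each body.
H_Earth = 287 × 250 / 9.82 = 7306.5 m.
H_planet X = 2950 × 239 / 11.6 = 60780 m.
H_Earth/H_planet X = 7306.5/60780 = 0.12021.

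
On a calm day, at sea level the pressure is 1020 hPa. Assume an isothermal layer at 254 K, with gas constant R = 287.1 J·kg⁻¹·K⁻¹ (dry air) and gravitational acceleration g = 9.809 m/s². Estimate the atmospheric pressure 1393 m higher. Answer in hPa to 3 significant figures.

P ≈ 846 hPa

Scale height: H = RT/g = 287.1 × 254 / 9.809 = 7434.3 m.
Barometric formula: P = P₀ exp(−z/H).
z/H = 1393.0/7434.3 = 0.18737; exp(−0.18737) = 0.82914.
P = 1020 × 0.82914 = 845.72 hPa.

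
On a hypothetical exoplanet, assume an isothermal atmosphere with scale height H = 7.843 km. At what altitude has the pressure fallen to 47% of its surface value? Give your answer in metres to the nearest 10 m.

z ≈ 5920 m

Set P/P₀ = exp(−z/H) = 0.47, so z = −H ln(0.47).
−ln(0.47) = 0.75502; z = 7843.0 × 0.75502 = 5921.6 m.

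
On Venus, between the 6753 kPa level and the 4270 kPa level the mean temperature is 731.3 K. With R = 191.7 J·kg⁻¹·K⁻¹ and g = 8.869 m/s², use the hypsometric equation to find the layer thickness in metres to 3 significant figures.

Δz ≈ 7250 m

Hypsometric equation: Δz = (R T̄/g) ln(P₁/P₂).
R T̄/g = 191.7 × 731.3 / 8.869 = 15807 m.
ln(6753/4270) = ln(1.5815) = 0.45837.
Δz = 15807 × 0.45837 = 7245.5 m.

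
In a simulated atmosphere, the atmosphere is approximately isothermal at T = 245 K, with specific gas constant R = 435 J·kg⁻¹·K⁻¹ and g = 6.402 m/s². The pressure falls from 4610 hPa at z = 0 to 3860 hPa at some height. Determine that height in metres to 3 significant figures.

z ≈ 2960 m

Scale height: H = RT/g = 435 × 245 / 6.402 = 16647 m.
Invert the barometric formula: z = H ln(P₀/P).
P₀/P = 4610/3860 = 1.1943; ln(1.1943) = 0.17756.
z = 16647 × 0.17756 = 2955.8 m.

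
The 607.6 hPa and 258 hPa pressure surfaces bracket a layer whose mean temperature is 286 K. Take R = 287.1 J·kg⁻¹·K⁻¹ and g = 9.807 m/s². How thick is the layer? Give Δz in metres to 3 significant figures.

Δz ≈ 7170 m

Hypsometric equation: Δz = (R T̄/g) ln(P₁/P₂).
R T̄/g = 287.1 × 286 / 9.807 = 8372.7 m.
ln(607.6/258) = ln(2.3550) = 0.85654.
Δz = 8372.7 × 0.85654 = 7171.6 m.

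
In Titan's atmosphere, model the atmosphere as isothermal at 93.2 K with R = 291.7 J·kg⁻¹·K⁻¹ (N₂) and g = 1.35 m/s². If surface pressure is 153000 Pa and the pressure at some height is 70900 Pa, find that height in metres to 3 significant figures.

z ≈ 15500 m

Scale height: H = RT/g = 291.7 × 93.2 / 1.35 = 20138 m.
Invert the barometric formula: z = H ln(P₀/P).
P₀/P = 153000/70900 = 2.1580; ln(2.1580) = 0.76918.
z = 20138 × 0.76918 = 15490 m.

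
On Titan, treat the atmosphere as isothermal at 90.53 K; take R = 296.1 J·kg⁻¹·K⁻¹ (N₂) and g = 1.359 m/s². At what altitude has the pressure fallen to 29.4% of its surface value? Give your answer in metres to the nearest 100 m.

z ≈ 24100 m

Scale height: H = RT/g = 296.1 × 90.53 / 1.359 = 19725 m.
Set P/P₀ = exp(−z/H) = 0.294, so z = −H ln(0.294).
−ln(0.294) = 1.2242; z = 19725 × 1.2242 = 24147 m.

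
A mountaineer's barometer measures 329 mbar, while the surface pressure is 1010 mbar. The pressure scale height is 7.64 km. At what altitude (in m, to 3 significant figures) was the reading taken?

z ≈ 8570 m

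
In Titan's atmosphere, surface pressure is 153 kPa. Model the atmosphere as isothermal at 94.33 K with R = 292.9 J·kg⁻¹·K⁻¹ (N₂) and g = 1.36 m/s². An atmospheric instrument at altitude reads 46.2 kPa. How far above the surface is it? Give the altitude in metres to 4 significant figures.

Scale height: H = RT/g = 292.9 × 94.33 / 1.36 = 20316 m.
Invert the barometric formula: z = H ln(P₀/P).
P₀/P = 153/46.2 = 3.3117; ln(3.3117) = 1.1975.
z = 20316 × 1.1975 = 24328 m.

z ≈ 24330 m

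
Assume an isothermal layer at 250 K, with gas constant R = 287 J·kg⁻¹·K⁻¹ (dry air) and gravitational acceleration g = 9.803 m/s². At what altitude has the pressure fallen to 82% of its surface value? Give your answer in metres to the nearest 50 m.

z ≈ 1450 m

Scale height: H = RT/g = 287 × 250 / 9.803 = 7319.2 m.
Set P/P₀ = exp(−z/H) = 0.82, so z = −H ln(0.82).
−ln(0.82) = 0.19845; z = 7319.2 × 0.19845 = 1452.5 m.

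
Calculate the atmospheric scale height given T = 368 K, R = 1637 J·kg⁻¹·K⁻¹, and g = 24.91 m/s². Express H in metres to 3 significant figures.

The scale height of an isothermal atmosphere is H = RT/g.
H = 1637 × 368 / 24.91 = 602420/24.91 = 24184 m.

H ≈ 24200 m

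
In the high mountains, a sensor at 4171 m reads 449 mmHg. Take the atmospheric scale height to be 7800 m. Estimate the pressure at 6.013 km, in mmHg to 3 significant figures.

Between two levels, P₂ = P₁ exp(−Δz/H) with Δz = z₂ − z₁.
Δz = 6013.0 − 4171.0 = 1842.0 m; Δz/H = 1842.0/7800.0 = 0.23615.
P₂ = 449 × exp(−0.23615) = 449 × 0.78966 = 354.56 mmHg.

P ≈ 355 mmHg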